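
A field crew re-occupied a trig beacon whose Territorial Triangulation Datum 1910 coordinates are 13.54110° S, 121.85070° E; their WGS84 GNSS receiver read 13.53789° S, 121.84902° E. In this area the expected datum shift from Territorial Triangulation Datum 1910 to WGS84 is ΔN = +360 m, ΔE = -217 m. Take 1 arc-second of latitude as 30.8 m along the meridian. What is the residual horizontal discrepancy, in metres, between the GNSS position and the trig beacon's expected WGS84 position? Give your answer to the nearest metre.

Observed coordinate differences: Δφ = +0.00321°, Δλ = -0.00168°.
Converting to metres (1° lat = 110880 m, cos φ = 0.972202): observed ΔN = 355.9 m, observed ΔE = -181.1 m.
Subtracting the expected shift leaves a residual of 355.9 − (360) = -4.1 m north and -181.1 − (-217) = 35.9 m east.
Residual distance = √((-4.1)² + 35.9²) = 36.1 m.

36 m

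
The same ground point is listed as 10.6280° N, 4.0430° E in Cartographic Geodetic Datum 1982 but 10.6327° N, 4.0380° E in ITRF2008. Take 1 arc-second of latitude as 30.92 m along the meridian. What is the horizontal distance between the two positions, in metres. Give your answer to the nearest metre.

757 m

Δφ = 10.6327° − 10.6280° = +0.0047°; Δλ = 4.0380° − 4.0430° = -0.0050°.
1° of latitude = 3600 × 30.92 = 111312 m.
ΔN = Δφ × 111312 = 523.2 m; ΔE = Δλ × 111312 × cos(10.6280°) = -0.0050 × 111312 × 0.982845 = -547.0 m.
Distance = √(ΔE² + ΔN²) = √((-547.0)² + 523.2²) = 756.9 m.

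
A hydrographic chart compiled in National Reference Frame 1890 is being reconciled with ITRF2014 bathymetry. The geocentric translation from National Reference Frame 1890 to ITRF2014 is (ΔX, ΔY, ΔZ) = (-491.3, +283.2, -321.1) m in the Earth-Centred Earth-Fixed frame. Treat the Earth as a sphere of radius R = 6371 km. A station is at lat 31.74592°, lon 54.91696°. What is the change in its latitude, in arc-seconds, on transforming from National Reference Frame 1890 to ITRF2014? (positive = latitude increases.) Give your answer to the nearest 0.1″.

Δφ = -8.0″

sin φ = 0.526153, cos φ = 0.850390, sin λ = 0.818320, cos λ = 0.574763.
North component: ΔN = −sin φ cos λ·ΔX − sin φ sin λ·ΔY + cos φ·ΔZ = −(0.526153)(0.574763)(-491.3) − (0.526153)(0.818320)(283.2) + (0.850390)(-321.1) = -246.42 m.
1° of latitude spans πR/180 = 111195 m, so Δφ = -246.42 / 111195 × 3600 = -7.978″.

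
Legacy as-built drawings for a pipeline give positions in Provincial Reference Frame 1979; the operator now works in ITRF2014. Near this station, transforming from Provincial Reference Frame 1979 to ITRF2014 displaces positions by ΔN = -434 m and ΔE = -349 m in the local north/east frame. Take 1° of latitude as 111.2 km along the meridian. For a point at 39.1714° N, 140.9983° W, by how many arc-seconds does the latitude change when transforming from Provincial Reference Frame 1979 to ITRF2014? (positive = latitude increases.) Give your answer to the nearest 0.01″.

Δφ = -14.05″

1° of latitude = 111.2 km, so Δφ = -434.0 / 111200 = -0.0039029° = -14.050″.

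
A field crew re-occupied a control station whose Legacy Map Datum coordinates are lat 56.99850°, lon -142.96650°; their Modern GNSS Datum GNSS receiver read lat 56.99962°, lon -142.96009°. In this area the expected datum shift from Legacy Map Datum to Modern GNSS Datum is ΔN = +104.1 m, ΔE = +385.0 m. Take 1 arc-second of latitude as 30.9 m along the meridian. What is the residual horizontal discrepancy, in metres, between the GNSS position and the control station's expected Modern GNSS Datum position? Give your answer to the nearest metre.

Observed coordinate differences: Δφ = +0.00112°, Δλ = +0.00641°.
Converting to metres (1° lat = 111240 m, cos φ = 0.544661): observed ΔN = 124.6 m, observed ΔE = 388.4 m.
Subtracting the expected shift leaves a residual of 124.6 − (104.1) = 20.5 m north and 388.4 − (385.0) = 3.4 m east.
Residual distance = √(20.5² + 3.4²) = 20.8 m.

21 m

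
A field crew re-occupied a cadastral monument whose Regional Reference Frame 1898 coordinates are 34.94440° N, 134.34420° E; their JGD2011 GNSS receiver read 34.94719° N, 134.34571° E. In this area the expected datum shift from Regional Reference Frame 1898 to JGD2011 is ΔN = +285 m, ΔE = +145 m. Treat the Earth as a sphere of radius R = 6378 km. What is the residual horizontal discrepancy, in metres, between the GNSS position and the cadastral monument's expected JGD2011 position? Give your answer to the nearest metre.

27 m

Observed coordinate differences: Δφ = +0.00279°, Δλ = +0.00151°.
Converting to metres (1° lat = 111317 m, cos φ = 0.819708): observed ΔN = 310.6 m, observed ΔE = 137.8 m.
Subtracting the expected shift leaves a residual of 310.6 − (285) = 25.6 m north and 137.8 − (145) = -7.2 m east.
Residual distance = √(25.6² + (-7.2)²) = 26.6 m.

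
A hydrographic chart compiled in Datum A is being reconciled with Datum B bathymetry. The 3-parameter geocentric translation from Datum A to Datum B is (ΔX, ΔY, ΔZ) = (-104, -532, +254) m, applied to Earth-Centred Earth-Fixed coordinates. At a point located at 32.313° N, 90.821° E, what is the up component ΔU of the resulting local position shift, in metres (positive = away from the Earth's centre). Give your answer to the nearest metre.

ΔU = -313 m

At φ = 32.313°, λ = 90.821°: sin φ = 0.534544, cos φ = 0.845141, sin λ = 0.999897, cos λ = -0.014329.
ΔU = cos φ cos λ·ΔX + cos φ sin λ·ΔY + sin φ·ΔZ = (0.845141)(-0.014329)(-104) + (0.845141)(0.999897)(-532) + (0.534544)(254) = -312.54 m.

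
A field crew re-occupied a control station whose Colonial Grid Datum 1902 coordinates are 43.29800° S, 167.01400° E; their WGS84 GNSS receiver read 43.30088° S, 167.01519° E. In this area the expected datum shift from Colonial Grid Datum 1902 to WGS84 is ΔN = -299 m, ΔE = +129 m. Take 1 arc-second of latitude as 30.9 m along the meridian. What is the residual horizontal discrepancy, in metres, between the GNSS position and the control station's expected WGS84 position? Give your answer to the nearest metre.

39 m

Observed coordinate differences: Δφ = -0.00288°, Δλ = +0.00119°.
Converting to metres (1° lat = 111240 m, cos φ = 0.727797): observed ΔN = -320.4 m, observed ΔE = 96.3 m.
Subtracting the expected shift leaves a residual of -320.4 − (-299) = -21.4 m north and 96.3 − (129) = -32.7 m east.
Residual distance = √((-21.4)² + (-32.7)²) = 39.0 m.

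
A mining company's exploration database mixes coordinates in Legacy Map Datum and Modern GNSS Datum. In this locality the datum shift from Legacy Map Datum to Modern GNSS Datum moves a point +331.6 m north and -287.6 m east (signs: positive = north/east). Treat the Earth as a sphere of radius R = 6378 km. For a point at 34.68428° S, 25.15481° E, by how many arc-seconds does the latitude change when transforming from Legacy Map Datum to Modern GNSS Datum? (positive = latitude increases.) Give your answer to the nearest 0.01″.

Δφ = 10.72″

On a sphere of radius R, 1 rad of latitude = R, so Δφ = ΔN / R = 331.6 / 6378000 = 5.1991e-05 rad = 10.724″.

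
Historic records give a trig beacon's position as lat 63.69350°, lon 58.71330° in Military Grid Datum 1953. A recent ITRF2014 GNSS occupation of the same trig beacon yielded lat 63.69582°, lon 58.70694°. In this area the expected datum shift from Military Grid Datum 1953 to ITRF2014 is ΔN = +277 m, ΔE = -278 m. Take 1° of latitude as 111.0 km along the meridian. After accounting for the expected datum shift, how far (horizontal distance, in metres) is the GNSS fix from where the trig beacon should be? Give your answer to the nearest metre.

Observed coordinate differences: Δφ = +0.00232°, Δλ = -0.00636°.
Converting to metres (1° lat = 111000 m, cos φ = 0.443173): observed ΔN = 257.5 m, observed ΔE = -312.9 m.
Subtracting the expected shift leaves a residual of 257.5 − (277) = -19.5 m north and -312.9 − (-278) = -34.9 m east.
Residual distance = √((-19.5)² + (-34.9)²) = 39.9 m.

40 m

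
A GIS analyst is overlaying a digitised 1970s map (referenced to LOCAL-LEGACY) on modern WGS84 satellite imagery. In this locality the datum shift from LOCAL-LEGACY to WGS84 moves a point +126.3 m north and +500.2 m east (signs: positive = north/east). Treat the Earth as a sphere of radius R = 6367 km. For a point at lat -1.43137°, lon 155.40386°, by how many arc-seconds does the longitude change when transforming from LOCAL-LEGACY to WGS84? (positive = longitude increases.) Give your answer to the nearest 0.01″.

At latitude -1.43137°, cos φ = 0.999688.
One radian of longitude at latitude φ spans R cos φ, so Δλ = ΔE / (R cos φ) = 500.2 / (6367000 × 0.999688) = 7.8586e-05 rad = 16.209″.

Δλ = 16.21″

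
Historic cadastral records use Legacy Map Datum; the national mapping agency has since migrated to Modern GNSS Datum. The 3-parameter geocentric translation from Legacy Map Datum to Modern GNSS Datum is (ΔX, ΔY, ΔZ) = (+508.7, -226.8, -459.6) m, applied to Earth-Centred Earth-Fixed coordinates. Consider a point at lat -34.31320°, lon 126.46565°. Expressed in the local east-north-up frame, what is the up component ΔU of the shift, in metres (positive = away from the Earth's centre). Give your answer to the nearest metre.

The local up (radial) axis is (cos φ cos λ, cos φ sin λ, sin φ), giving ΔU = -249.724 − 150.653 + 259.084 = -141.29 m.

ΔU = -141 m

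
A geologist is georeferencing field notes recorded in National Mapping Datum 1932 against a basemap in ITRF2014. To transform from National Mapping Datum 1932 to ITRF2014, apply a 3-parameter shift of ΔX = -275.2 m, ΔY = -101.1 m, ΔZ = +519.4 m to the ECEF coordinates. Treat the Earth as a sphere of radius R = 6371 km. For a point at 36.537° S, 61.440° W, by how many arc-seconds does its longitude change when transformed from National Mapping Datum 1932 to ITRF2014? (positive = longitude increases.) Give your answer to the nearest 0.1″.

sin φ = -0.595342, cos φ = 0.803473, sin λ = -0.878317, cos λ = 0.478079.
East component: ΔE = −sin λ·ΔX + cos λ·ΔY = −(-0.878317)(-275.2) + (0.478079)(-101.1) = -290.05 m.
1° of latitude spans πR/180 = 111195 m; at latitude φ, 1° of longitude spans that × cos φ = 89342.1 m, so Δλ = -290.05 / 89342.1 × 3600 = -11.687″.

Δλ = -11.7″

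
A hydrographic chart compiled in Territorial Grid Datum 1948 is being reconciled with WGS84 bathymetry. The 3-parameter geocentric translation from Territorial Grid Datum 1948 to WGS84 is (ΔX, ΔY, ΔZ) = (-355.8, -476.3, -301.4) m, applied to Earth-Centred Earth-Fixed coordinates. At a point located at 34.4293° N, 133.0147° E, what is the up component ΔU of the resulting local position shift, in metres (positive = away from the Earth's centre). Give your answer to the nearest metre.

At φ = 34.4293°, λ = 133.0147°: sin φ = 0.565389, cos φ = 0.824824, sin λ = 0.731179, cos λ = -0.682186.
ΔU = cos φ cos λ·ΔX + cos φ sin λ·ΔY + sin φ·ΔZ = (0.824824)(-0.682186)(-355.8) + (0.824824)(0.731179)(-476.3) + (0.565389)(-301.4) = -257.46 m.

ΔU = -257 m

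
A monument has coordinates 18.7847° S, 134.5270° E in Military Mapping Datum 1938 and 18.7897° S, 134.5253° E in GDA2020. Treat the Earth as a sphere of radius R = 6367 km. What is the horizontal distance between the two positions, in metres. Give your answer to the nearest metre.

Δφ = -18.7897° − -18.7847° = -0.0050°; Δλ = 134.5253° − 134.5270° = -0.0017°.
1° along a meridian = πR/180 = 111125 m.
ΔN = Δφ × 111125 = -555.6 m; ΔE = Δλ × 111125 × cos(-18.7847°) = -0.0017 × 111125 × 0.946735 = -178.9 m.
Distance = √(ΔE² + ΔN²) = √((-178.9)² + (-555.6)²) = 583.7 m.

584 m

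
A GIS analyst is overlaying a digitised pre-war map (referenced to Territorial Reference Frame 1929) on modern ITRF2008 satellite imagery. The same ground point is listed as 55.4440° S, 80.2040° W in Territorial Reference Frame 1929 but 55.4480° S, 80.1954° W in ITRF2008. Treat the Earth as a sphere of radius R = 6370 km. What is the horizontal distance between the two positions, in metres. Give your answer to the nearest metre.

Δφ = -55.4480° − -55.4440° = -0.0040°; Δλ = -80.1954° − -80.2040° = +0.0086°.
1° along a meridian = πR/180 = 111177 m.
ΔN = Δφ × 111177 = -444.7 m; ΔE = Δλ × 111177 × cos(-55.4440°) = +0.0086 × 111177 × 0.567211 = 542.3 m.
Distance = √(ΔE² + ΔN²) = √(542.3² + (-444.7)²) = 701.3 m.

701 m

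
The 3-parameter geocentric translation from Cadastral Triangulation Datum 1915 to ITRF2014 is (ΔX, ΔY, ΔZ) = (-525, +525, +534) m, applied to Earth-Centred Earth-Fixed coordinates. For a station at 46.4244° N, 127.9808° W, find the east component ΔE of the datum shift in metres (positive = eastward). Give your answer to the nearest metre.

ΔE = -737 m

At φ = 46.4244°, λ = -127.9808°: sin φ = 0.724465, cos φ = 0.689311, sin λ = -0.788217, cos λ = -0.615397.
ΔE = −sin λ·ΔX + cos λ·ΔY = −(-0.788217)·(-525) + (-0.615397)·(525) = -736.90 m.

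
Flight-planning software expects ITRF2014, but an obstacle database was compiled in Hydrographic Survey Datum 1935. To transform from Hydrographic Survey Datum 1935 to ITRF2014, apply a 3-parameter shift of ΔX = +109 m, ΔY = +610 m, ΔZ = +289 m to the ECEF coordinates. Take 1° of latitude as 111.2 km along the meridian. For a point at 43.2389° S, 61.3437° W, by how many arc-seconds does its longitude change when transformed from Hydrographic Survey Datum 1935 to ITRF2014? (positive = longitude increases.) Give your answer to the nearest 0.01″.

sin φ = -0.685042, cos φ = 0.728504, sin λ = -0.877512, cos λ = 0.479554.
East component: ΔE = −sin λ·ΔX + cos λ·ΔY = −(-0.877512)(109) + (0.479554)(610) = 388.18 m.
1° of latitude spans 111200 m; at latitude φ, 1° of longitude spans that × cos φ = 81009.6 m, so Δλ = 388.18 / 81009.6 × 3600 = 17.250″.

Δλ = 17.25″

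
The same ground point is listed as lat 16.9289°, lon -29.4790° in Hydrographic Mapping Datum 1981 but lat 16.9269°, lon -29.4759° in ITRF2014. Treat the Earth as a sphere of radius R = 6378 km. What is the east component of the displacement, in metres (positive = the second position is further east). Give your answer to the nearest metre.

ΔE = 330 m

Δφ = 16.9269° − 16.9289° = -0.0020°; Δλ = -29.4759° − -29.4790° = +0.0031°.
1° along a meridian = πR/180 = 111317 m.
ΔN = Δφ × 111317 = -222.6 m; ΔE = Δλ × 111317 × cos(16.9289°) = +0.0031 × 111317 × 0.956667 = 330.1 m.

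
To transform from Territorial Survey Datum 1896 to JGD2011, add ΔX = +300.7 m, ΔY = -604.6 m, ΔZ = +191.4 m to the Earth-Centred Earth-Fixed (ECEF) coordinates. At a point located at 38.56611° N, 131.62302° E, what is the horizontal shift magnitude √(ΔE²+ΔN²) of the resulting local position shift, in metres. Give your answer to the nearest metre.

The local east axis at (φ, λ) is (−sin λ, cos λ, 0), so ΔE = −sin(131.62302°)·300.7 + cos(131.62302°)·(-604.6) = 176.81 m.
The local north axis is (−sin φ cos λ, −sin φ sin λ, cos φ), giving ΔN = 124.517 + 281.758 + 149.654 = 555.93 m.
Horizontal magnitude = √(ΔE² + ΔN²) = √(176.81² + 555.93²) = 583.37 m.

583 m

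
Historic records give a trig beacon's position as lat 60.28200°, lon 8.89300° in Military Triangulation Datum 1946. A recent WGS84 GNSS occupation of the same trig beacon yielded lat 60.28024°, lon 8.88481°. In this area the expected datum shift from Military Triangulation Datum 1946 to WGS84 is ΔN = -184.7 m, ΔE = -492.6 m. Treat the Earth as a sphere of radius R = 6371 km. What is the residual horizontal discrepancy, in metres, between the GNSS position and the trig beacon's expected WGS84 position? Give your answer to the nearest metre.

Observed coordinate differences: Δφ = -0.00176°, Δλ = -0.00819°.
Converting to metres (1° lat = 111195 m, cos φ = 0.495732): observed ΔN = -195.7 m, observed ΔE = -451.5 m.
Subtracting the expected shift leaves a residual of -195.7 − (-184.7) = -11.0 m north and -451.5 − (-492.6) = 41.1 m east.
Residual distance = √((-11.0)² + 41.1²) = 42.6 m.

43 m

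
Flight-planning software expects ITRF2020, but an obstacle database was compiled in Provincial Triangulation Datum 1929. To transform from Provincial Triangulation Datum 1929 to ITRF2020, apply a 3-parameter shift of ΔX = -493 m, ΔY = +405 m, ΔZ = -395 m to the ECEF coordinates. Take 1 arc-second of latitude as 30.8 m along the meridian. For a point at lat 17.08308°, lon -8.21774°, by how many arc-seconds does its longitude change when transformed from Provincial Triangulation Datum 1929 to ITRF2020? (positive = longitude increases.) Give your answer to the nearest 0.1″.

sin φ = 0.293758, cos φ = 0.955880, sin λ = -0.142935, cos λ = 0.989732.
East component: ΔE = −sin λ·ΔX + cos λ·ΔY = −(-0.142935)(-493) + (0.989732)(405) = 330.37 m.
1° of latitude spans 3600 × 30.80 = 110880 m; at latitude φ, 1° of longitude spans that × cos φ = 105988.0 m, so Δλ = 330.37 / 105988.0 × 3600 = 11.222″.

Δλ = 11.2″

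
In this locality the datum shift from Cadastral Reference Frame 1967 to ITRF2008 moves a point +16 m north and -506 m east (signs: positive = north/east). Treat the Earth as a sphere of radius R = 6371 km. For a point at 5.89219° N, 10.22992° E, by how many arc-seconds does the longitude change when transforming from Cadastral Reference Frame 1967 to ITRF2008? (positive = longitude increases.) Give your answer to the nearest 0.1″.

Δλ = -16.5″

At latitude 5.89219°, cos φ = 0.994717.
One radian of longitude at latitude φ spans R cos φ, so Δλ = ΔE / (R cos φ) = -506.0 / (6371000 × 0.994717) = -7.9844e-05 rad = -16.469″.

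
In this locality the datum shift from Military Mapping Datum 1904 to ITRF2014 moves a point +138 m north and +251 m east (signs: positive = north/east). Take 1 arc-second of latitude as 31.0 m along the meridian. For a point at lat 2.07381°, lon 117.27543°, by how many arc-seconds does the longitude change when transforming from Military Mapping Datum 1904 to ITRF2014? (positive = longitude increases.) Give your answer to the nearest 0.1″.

At latitude 2.07381°, cos φ = 0.999345.
1″ of longitude at this latitude = 31.00 × cos φ = 30.9797 m, so Δλ = 251.0 / 30.9797 = 8.102″.

Δλ = 8.1″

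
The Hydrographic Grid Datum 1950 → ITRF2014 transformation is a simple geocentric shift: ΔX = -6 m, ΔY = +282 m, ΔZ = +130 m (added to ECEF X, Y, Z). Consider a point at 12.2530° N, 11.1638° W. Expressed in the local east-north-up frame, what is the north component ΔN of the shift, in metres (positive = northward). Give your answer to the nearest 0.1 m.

The local north axis is (−sin φ cos λ, −sin φ sin λ, cos φ), giving ΔN = 1.249 + 11.588 + 127.039 = 139.88 m.

ΔN = 139.9 m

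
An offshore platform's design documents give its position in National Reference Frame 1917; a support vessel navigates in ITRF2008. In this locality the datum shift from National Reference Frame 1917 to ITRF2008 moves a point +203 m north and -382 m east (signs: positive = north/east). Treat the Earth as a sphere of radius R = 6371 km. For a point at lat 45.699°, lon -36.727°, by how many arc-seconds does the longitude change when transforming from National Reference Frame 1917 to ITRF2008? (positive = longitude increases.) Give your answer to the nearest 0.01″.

Δλ = -17.71″

At latitude 45.699°, cos φ = 0.698428.
One radian of longitude at latitude φ spans R cos φ, so Δλ = ΔE / (R cos φ) = -382.0 / (6371000 × 0.698428) = -8.5849e-05 rad = -17.708″.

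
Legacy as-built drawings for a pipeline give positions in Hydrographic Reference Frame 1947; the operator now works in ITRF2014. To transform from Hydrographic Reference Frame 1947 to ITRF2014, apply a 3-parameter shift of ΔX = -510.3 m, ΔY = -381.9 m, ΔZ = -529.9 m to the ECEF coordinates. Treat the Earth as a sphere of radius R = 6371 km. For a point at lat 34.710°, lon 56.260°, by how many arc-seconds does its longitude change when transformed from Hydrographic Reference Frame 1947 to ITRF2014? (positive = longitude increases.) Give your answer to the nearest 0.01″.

Δλ = 8.36″

sin φ = 0.569423, cos φ = 0.822045, sin λ = 0.831567, cos λ = 0.555425.
East component: ΔE = −sin λ·ΔX + cos λ·ΔY = −(0.831567)(-510.3) + (0.555425)(-381.9) = 212.23 m.
1° of latitude spans πR/180 = 111195 m; at latitude φ, 1° of longitude spans that × cos φ = 91407.2 m, so Δλ = 212.23 / 91407.2 × 3600 = 8.359″.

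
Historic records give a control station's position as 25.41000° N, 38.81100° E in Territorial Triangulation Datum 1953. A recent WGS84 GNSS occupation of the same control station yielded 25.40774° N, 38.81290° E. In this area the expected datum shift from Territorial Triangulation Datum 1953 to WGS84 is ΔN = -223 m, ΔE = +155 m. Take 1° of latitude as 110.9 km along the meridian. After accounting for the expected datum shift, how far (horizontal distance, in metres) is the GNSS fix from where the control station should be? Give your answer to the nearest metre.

45 m

Observed coordinate differences: Δφ = -0.00226°, Δλ = +0.00190°.
Converting to metres (1° lat = 110900 m, cos φ = 0.903260): observed ΔN = -250.6 m, observed ΔE = 190.3 m.
Subtracting the expected shift leaves a residual of -250.6 − (-223) = -27.6 m north and 190.3 − (155) = 35.3 m east.
Residual distance = √((-27.6)² + 35.3²) = 44.9 m.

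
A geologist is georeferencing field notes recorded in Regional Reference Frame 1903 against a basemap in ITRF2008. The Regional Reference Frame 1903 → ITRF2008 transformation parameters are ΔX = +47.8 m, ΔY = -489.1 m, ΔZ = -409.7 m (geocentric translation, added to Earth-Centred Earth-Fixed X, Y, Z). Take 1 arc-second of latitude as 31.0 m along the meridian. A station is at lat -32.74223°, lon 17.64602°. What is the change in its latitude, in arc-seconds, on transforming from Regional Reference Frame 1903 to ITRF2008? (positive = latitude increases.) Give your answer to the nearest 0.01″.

Δφ = -12.91″

sin φ = -0.540860, cos φ = 0.841112, sin λ = 0.303135, cos λ = 0.952947.
North component: ΔN = −sin φ cos λ·ΔX − sin φ sin λ·ΔY + cos φ·ΔZ = −(-0.540860)(0.952947)(47.8) − (-0.540860)(0.303135)(-489.1) + (0.841112)(-409.7) = -400.16 m.
1° of latitude spans 3600 × 31.00 = 111600 m, so Δφ = -400.16 / 111600 × 3600 = -12.908″.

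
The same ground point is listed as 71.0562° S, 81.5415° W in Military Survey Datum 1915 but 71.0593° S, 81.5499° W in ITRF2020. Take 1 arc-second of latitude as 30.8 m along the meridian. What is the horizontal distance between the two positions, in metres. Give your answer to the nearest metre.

Δφ = -71.0593° − -71.0562° = -0.0031°; Δλ = -81.5499° − -81.5415° = -0.0084°.
1° of latitude = 3600 × 30.80 = 110880 m.
ΔN = Δφ × 110880 = -343.7 m; ΔE = Δλ × 110880 × cos(-71.0562°) = -0.0084 × 110880 × 0.324641 = -302.4 m.
Distance = √(ΔE² + ΔN²) = √((-302.4)² + (-343.7)²) = 457.8 m.

458 m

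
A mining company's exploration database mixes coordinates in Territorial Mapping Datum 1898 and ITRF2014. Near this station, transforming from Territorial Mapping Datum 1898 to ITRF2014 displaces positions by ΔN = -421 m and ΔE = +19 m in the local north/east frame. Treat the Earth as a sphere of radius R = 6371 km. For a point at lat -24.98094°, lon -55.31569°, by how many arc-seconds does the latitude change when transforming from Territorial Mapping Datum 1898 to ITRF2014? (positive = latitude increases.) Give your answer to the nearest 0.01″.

Δφ = -13.63″

On a sphere of radius R, 1 rad of latitude = R, so Δφ = ΔN / R = -421.0 / 6371000 = -6.6081e-05 rad = -13.630″.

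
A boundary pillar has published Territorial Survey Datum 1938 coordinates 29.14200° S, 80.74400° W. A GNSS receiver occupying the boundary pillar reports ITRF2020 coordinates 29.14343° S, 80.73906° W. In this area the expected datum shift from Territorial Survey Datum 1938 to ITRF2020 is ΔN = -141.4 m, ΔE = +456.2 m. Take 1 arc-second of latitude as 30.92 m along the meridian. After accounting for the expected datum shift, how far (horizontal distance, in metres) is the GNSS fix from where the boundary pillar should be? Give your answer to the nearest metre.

Observed coordinate differences: Δφ = -0.00143°, Δλ = +0.00494°.
Converting to metres (1° lat = 111312 m, cos φ = 0.873415): observed ΔN = -159.2 m, observed ΔE = 480.3 m.
Subtracting the expected shift leaves a residual of -159.2 − (-141.4) = -17.8 m north and 480.3 − (456.2) = 24.1 m east.
Residual distance = √((-17.8)² + 24.1²) = 29.9 m.

30 m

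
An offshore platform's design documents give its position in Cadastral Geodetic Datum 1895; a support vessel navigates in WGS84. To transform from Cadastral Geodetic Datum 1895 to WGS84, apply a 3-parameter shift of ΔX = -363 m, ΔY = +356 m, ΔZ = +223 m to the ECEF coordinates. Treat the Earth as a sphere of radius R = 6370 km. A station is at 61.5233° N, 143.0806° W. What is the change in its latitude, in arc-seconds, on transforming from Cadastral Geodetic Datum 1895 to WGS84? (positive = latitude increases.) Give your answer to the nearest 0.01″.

sin φ = 0.879011, cos φ = 0.476801, sin λ = -0.600691, cos λ = -0.799481.
North component: ΔN = −sin φ cos λ·ΔX − sin φ sin λ·ΔY + cos φ·ΔZ = −(0.879011)(-0.799481)(-363) − (0.879011)(-0.600691)(356) + (0.476801)(223) = 39.20 m.
1° of latitude spans πR/180 = 111177 m, so Δφ = 39.20 / 111177 × 3600 = 1.269″.

Δφ = 1.27″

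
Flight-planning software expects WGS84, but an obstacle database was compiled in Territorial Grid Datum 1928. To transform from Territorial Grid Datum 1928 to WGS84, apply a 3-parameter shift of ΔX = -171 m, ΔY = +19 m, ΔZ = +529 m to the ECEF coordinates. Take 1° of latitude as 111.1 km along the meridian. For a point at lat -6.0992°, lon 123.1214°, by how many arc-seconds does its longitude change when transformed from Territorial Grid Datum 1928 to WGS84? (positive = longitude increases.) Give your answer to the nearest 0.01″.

sin φ = -0.106250, cos φ = 0.994339, sin λ = 0.837515, cos λ = -0.546415.
East component: ΔE = −sin λ·ΔX + cos λ·ΔY = −(0.837515)(-171) + (-0.546415)(19) = 132.83 m.
1° of latitude spans 111100 m; at latitude φ, 1° of longitude spans that × cos φ = 110471.1 m, so Δλ = 132.83 / 110471.1 × 3600 = 4.329″.

Δλ = 4.33″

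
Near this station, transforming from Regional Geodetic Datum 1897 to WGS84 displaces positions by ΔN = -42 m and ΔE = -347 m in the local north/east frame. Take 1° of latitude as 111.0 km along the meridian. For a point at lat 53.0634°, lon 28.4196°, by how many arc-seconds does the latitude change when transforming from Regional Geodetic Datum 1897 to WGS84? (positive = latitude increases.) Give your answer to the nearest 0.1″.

1° of latitude = 111.0 km, so Δφ = -42.0 / 111000 = -0.0003784° = -1.362″.

Δφ = -1.4″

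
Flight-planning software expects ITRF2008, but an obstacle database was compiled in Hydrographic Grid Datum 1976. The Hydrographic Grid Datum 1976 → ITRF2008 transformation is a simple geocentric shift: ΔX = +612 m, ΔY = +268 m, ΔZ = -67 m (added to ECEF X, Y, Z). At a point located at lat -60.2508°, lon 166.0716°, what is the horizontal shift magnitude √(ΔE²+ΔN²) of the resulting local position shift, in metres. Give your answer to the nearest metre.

The local east axis at (φ, λ) is (−sin λ, cos λ, 0), so ΔE = −sin(166.0716°)·612 + cos(166.0716°)·268 = -407.43 m.
The local north axis is (−sin φ cos λ, −sin φ sin λ, cos φ), giving ΔN = -515.719 + 56.008 − 33.246 = -492.96 m.
Horizontal magnitude = √(ΔE² + ΔN²) = √((-407.43)² + (-492.96)²) = 639.54 m.

640 m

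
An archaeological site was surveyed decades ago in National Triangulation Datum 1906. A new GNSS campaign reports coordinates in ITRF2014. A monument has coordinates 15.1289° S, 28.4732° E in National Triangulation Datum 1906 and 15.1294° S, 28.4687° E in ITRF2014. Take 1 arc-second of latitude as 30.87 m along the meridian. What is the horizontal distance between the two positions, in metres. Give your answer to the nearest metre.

486 m

Δφ = -15.1294° − -15.1289° = -0.0005°; Δλ = 28.4687° − 28.4732° = -0.0045°.
1° of latitude = 3600 × 30.87 = 111132 m.
ΔN = Δφ × 111132 = -55.6 m; ΔE = Δλ × 111132 × cos(-15.1289°) = -0.0045 × 111132 × 0.965341 = -482.8 m.
Distance = √(ΔE² + ΔN²) = √((-482.8)² + (-55.6)²) = 485.9 m.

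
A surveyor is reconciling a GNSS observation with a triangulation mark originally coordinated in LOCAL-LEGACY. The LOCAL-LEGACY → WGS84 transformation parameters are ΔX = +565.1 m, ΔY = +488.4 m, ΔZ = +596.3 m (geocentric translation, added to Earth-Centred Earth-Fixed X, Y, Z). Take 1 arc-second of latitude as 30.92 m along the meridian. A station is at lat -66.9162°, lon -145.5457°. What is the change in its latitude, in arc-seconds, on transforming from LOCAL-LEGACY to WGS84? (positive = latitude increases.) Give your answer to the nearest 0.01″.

sin φ = -0.919932, cos φ = 0.392077, sin λ = -0.565749, cos λ = -0.824578.
North component: ΔN = −sin φ cos λ·ΔX − sin φ sin λ·ΔY + cos φ·ΔZ = −(-0.919932)(-0.824578)(565.1) − (-0.919932)(-0.565749)(488.4) + (0.392077)(596.3) = -449.05 m.
1° of latitude spans 3600 × 30.92 = 111312 m, so Δφ = -449.05 / 111312 × 3600 = -14.523″.

Δφ = -14.52″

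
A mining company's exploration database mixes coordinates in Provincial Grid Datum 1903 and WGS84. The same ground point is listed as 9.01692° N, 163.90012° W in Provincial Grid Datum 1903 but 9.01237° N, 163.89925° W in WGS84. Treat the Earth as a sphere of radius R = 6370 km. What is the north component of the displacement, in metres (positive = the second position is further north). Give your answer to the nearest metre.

ΔN = -506 m

Δφ = 9.01237° − 9.01692° = -0.00455°; Δλ = -163.89925° − -163.90012° = +0.00087°.
1° along a meridian = πR/180 = 111177 m.
ΔN = Δφ × 111177 = -505.9 m; ΔE = Δλ × 111177 × cos(9.01692°) = +0.00087 × 111177 × 0.987642 = 95.5 m.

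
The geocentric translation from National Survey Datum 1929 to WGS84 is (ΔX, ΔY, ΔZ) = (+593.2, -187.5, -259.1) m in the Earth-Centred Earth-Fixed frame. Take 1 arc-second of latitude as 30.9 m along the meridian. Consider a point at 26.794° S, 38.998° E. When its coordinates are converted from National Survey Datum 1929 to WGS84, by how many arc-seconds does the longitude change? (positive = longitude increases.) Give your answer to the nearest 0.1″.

Δλ = -18.8″

sin φ = -0.450784, cos φ = 0.892633, sin λ = 0.629293, cos λ = 0.777168.
East component: ΔE = −sin λ·ΔX + cos λ·ΔY = −(0.629293)(593.2) + (0.777168)(-187.5) = -519.02 m.
1° of latitude spans 3600 × 30.90 = 111240 m; at latitude φ, 1° of longitude spans that × cos φ = 99296.5 m, so Δλ = -519.02 / 99296.5 × 3600 = -18.817″.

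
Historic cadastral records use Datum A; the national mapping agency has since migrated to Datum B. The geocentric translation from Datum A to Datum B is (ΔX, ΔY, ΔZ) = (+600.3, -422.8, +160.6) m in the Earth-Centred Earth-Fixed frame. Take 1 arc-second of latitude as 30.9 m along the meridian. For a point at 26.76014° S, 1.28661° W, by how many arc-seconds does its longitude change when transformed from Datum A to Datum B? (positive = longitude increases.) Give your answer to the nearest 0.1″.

Δλ = -14.8″

sin φ = -0.450256, cos φ = 0.892899, sin λ = -0.022454, cos λ = 0.999748.
East component: ΔE = −sin λ·ΔX + cos λ·ΔY = −(-0.022454)(600.3) + (0.999748)(-422.8) = -409.21 m.
1° of latitude spans 3600 × 30.90 = 111240 m; at latitude φ, 1° of longitude spans that × cos φ = 99326.1 m, so Δλ = -409.21 / 99326.1 × 3600 = -14.832″.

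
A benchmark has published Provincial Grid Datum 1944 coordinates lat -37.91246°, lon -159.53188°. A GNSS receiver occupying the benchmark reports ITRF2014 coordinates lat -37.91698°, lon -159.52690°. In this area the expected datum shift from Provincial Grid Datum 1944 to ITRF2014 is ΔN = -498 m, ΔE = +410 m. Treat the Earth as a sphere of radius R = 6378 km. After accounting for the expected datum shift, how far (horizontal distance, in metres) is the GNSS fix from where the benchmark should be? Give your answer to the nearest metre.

Observed coordinate differences: Δφ = -0.00452°, Δλ = +0.00498°.
Converting to metres (1° lat = 111317 m, cos φ = 0.788950): observed ΔN = -503.2 m, observed ΔE = 437.4 m.
Subtracting the expected shift leaves a residual of -503.2 − (-498) = -5.2 m north and 437.4 − (410) = 27.4 m east.
Residual distance = √((-5.2)² + 27.4²) = 27.8 m.

28 m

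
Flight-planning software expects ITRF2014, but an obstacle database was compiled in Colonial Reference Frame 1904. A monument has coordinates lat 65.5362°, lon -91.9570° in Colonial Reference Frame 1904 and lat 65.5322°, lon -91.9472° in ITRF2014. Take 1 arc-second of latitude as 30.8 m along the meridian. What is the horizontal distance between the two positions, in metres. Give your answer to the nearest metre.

632 m

Δφ = 65.5322° − 65.5362° = -0.0040°; Δλ = -91.9472° − -91.9570° = +0.0098°.
1° of latitude = 3600 × 30.80 = 110880 m.
ΔN = Δφ × 110880 = -443.5 m; ΔE = Δλ × 110880 × cos(65.5362°) = +0.0098 × 110880 × 0.414118 = 450.0 m.
Distance = √(ΔE² + ΔN²) = √(450.0² + (-443.5)²) = 631.8 m.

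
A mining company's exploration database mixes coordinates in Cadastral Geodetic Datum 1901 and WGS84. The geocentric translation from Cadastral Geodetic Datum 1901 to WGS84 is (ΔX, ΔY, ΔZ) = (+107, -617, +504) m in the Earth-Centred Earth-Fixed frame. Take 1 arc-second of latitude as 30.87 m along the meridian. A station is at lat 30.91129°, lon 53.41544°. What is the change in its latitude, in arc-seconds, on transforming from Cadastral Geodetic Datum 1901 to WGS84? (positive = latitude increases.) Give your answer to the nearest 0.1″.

sin φ = 0.513710, cos φ = 0.857964, sin λ = 0.802978, cos λ = 0.596009.
North component: ΔN = −sin φ cos λ·ΔX − sin φ sin λ·ΔY + cos φ·ΔZ = −(0.513710)(0.596009)(107) − (0.513710)(0.802978)(-617) + (0.857964)(504) = 654.16 m.
1° of latitude spans 3600 × 30.87 = 111132 m, so Δφ = 654.16 / 111132 × 3600 = 21.191″.

Δφ = 21.2″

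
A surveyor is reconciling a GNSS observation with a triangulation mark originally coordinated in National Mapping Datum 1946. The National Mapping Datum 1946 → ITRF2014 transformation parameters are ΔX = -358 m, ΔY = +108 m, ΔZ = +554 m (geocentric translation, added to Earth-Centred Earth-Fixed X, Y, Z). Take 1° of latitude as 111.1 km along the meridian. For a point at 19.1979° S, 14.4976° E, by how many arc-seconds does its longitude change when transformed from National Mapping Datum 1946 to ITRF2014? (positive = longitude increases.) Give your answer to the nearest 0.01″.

Δλ = 6.66″

sin φ = -0.328832, cos φ = 0.944388, sin λ = 0.250339, cos λ = 0.968158.
East component: ΔE = −sin λ·ΔX + cos λ·ΔY = −(0.250339)(-358) + (0.968158)(108) = 194.18 m.
1° of latitude spans 111100 m; at latitude φ, 1° of longitude spans that × cos φ = 104921.6 m, so Δλ = 194.18 / 104921.6 × 3600 = 6.663″.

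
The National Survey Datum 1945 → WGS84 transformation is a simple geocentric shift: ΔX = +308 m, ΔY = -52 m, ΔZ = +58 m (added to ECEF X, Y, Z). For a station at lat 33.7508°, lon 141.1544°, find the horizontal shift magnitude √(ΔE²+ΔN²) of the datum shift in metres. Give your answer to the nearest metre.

At φ = 33.7508°, λ = 141.1544°: sin φ = 0.555582, cos φ = 0.831462, sin λ = 0.627224, cos λ = -0.778839.
ΔE = −sin λ·ΔX + cos λ·ΔY = −(0.627224)·(308) + (-0.778839)·(-52) = -152.69 m.
ΔN = −sin φ cos λ·ΔX − sin φ sin λ·ΔY + cos φ·ΔZ = −(0.555582)(-0.778839)(308) − (0.555582)(0.627224)(-52) + (0.831462)(58) = 199.62 m.
Horizontal magnitude = √(ΔE² + ΔN²) = √((-152.69)² + 199.62²) = 251.32 m.

251 m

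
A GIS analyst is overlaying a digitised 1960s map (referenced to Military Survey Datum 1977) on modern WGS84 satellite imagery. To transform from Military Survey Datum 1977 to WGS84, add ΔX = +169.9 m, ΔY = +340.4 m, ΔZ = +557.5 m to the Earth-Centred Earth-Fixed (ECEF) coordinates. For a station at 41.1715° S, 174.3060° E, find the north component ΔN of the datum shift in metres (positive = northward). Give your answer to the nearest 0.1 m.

ΔN = 330.6 m

The local north axis is (−sin φ cos λ, −sin φ sin λ, cos φ), giving ΔN = -111.296 + 22.233 + 419.654 = 330.59 m.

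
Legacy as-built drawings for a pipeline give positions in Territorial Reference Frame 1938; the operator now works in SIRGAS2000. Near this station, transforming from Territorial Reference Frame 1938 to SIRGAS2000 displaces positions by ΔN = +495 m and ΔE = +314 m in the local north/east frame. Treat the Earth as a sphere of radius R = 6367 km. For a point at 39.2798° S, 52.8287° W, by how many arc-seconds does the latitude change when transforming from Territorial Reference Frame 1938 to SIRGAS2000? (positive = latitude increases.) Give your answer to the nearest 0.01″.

On a sphere of radius R, 1 rad of latitude = R, so Δφ = ΔN / R = 495.0 / 6367000 = 7.7745e-05 rad = 16.036″.

Δφ = 16.04″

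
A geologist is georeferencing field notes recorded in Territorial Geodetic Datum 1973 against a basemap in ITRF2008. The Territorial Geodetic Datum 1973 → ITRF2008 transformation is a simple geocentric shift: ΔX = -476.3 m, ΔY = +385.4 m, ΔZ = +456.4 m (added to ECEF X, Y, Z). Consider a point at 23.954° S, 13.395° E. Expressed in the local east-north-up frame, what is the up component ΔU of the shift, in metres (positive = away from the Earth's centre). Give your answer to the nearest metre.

The local up (radial) axis is (cos φ cos λ, cos φ sin λ, sin φ), giving ΔU = -423.436 + 81.593 − 185.300 = -527.14 m.

ΔU = -527 m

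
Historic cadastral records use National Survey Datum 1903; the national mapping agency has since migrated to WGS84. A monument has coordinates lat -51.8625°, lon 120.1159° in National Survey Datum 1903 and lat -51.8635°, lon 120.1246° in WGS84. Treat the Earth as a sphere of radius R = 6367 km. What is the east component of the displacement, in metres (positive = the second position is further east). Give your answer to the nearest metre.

ΔE = 597 m

Δφ = -51.8635° − -51.8625° = -0.0010°; Δλ = 120.1246° − 120.1159° = +0.0087°.
1° along a meridian = πR/180 = 111125 m.
ΔN = Δφ × 111125 = -111.1 m; ΔE = Δλ × 111125 × cos(-51.8625°) = +0.0087 × 111125 × 0.617551 = 597.0 m.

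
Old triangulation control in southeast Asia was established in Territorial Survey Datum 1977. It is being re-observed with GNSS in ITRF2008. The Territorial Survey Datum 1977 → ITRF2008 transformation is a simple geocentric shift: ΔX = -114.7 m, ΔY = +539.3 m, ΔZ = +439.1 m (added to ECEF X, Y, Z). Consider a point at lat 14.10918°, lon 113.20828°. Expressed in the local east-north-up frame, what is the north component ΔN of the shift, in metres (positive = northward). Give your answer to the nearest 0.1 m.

ΔN = 294.0 m

At φ = 14.10918°, λ = 113.20828°: sin φ = 0.243770, cos φ = 0.969833, sin λ = 0.919078, cos λ = -0.394075.
ΔN = −sin φ cos λ·ΔX − sin φ sin λ·ΔY + cos φ·ΔZ = −(0.243770)(-0.394075)(-114.7) − (0.243770)(0.919078)(539.3) + (0.969833)(439.1) = 294.01 m.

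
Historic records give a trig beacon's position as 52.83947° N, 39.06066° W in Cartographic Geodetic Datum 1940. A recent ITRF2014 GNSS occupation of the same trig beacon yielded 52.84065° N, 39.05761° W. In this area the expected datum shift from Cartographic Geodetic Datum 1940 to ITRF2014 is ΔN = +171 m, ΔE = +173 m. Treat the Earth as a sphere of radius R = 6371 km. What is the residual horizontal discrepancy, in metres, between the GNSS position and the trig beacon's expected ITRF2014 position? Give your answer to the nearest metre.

Observed coordinate differences: Δφ = +0.00118°, Δλ = +0.00305°.
Converting to metres (1° lat = 111195 m, cos φ = 0.604050): observed ΔN = 131.2 m, observed ΔE = 204.9 m.
Subtracting the expected shift leaves a residual of 131.2 − (171) = -39.8 m north and 204.9 − (173) = 31.9 m east.
Residual distance = √((-39.8)² + 31.9²) = 51.0 m.

51 m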